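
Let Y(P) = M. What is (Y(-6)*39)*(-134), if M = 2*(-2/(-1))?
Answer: -20904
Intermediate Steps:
M = 4 (M = 2*(-2*(-1)) = 2*2 = 4)
Y(P) = 4
(Y(-6)*39)*(-134) = (4*39)*(-134) = 156*(-134) = -20904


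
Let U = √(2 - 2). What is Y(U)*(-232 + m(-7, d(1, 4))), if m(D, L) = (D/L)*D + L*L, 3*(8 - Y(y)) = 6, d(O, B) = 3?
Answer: -1240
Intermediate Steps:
U = 0 (U = √0 = 0)
Y(y) = 6 (Y(y) = 8 - ⅓*6 = 8 - 2 = 6)
m(D, L) = L² + D²/L (m(D, L) = D²/L + L² = L² + D²/L)
Y(U)*(-232 + m(-7, d(1, 4))) = 6*(-232 + ((-7)² + 3³)/3) = 6*(-232 + (49 + 27)/3) = 6*(-232 + (⅓)*76) = 6*(-232 + 76/3) = 6*(-620/3) = -1240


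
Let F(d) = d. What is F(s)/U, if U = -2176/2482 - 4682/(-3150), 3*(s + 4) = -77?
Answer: -3410925/70093 ≈ -48.663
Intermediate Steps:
s = -89/3 (s = -4 + (1/3)*(-77) = -4 - 77/3 = -89/3 ≈ -29.667)
U = 70093/114975 (U = -2176*1/2482 - 4682*(-1/3150) = -64/73 + 2341/1575 = 70093/114975 ≈ 0.60964)
F(s)/U = -89/(3*70093/114975) = -89/3*114975/70093 = -3410925/70093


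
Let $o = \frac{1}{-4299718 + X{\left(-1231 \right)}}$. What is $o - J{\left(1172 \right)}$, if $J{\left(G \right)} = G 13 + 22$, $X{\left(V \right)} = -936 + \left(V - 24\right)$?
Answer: $- \frac{65638527523}{4301909} \approx -15258.0$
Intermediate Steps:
$X{\left(V \right)} = -960 + V$ ($X{\left(V \right)} = -936 + \left(V - 24\right) = -936 + \left(-24 + V\right) = -960 + V$)
$o = - \frac{1}{4301909}$ ($o = \frac{1}{-4299718 - 2191} = \frac{1}{-4301909} = - \frac{1}{4301909} \approx -2.3246 \cdot 10^{-7}$)
$J{\left(G \right)} = 22 + 13 G$ ($J{\left(G \right)} = 13 G + 22 = 22 + 13 G$)
$o - J{\left(1172 \right)} = - \frac{1}{4301909} - \left(22 + 13 \cdot 1172\right) = - \frac{1}{4301909} - \left(22 + 15236\right) = - \frac{1}{4301909} - 15258 = - \frac{65638527523}{4301909}$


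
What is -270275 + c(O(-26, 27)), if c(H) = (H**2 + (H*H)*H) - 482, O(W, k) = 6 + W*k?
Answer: -336939877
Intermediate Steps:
c(H) = -482 + H**2 + H**3 (c(H) = (H**2 + H**2*H) - 482 = (H**2 + H**3) - 482 = -482 + H**2 + H**3)
-270275 + c(O(-26, 27)) = -270275 + (-482 + (6 - 26*27)**2 + (6 - 26*27)**3) = -270275 + (-482 + (6 - 702)**2 + (6 - 702)**3) = -270275 + (-482 + (-696)**2 + (-696)**3) = -270275 + (-482 + 484416 - 337153536) = -270275 - 336669602 = -336939877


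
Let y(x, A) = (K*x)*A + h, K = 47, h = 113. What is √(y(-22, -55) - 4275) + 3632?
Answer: 3632 + 2*√13177 ≈ 3861.6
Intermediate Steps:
y(x, A) = 113 + 47*A*x (y(x, A) = (47*x)*A + 113 = 47*A*x + 113 = 113 + 47*A*x)
√(y(-22, -55) - 4275) + 3632 = √((113 + 47*(-55)*(-22)) - 4275) + 3632 = √((113 + 56870) - 4275) + 3632 = √(56983 - 4275) + 3632 = √52708 + 3632 = 2*√13177 + 3632 = 3632 + 2*√13177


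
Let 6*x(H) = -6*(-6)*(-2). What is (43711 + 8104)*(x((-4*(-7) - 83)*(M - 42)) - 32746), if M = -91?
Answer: -1697355770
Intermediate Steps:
x(H) = -12 (x(H) = (-6*(-6)*(-2))/6 = (36*(-2))/6 = (⅙)*(-72) = -12)
(43711 + 8104)*(x((-4*(-7) - 83)*(M - 42)) - 32746) = (43711 + 8104)*(-12 - 32746) = 51815*(-32758) = -1697355770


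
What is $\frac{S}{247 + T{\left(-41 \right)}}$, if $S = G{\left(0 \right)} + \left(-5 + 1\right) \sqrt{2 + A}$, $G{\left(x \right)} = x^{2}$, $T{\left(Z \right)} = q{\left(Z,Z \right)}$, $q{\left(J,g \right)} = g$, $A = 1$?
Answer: $- \frac{2 \sqrt{3}}{103} \approx -0.033632$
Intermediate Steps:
$T{\left(Z \right)} = Z$
$S = - 4 \sqrt{3}$ ($S = 0^{2} + \left(-5 + 1\right) \sqrt{2 + 1} = 0 - 4 \sqrt{3} = - 4 \sqrt{3} \approx -6.9282$)
$\frac{S}{247 + T{\left(-41 \right)}} = \frac{\left(-4\right) \sqrt{3}}{247 - 41} = \frac{\left(-4\right) \sqrt{3}}{206} = - \frac{2 \sqrt{3}}{103}$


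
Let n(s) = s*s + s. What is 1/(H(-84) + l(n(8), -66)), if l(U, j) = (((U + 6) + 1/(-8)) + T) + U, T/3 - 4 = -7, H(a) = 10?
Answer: 8/1207 ≈ 0.0066280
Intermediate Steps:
T = -9 (T = 12 + 3*(-7) = 12 - 21 = -9)
n(s) = s + s² (n(s) = s² + s = s + s²)
l(U, j) = -25/8 + 2*U (l(U, j) = (((U + 6) + 1/(-8)) - 9) + U = (((6 + U) - ⅛) - 9) + U = ((47/8 + U) - 9) + U = (-25/8 + U) + U = -25/8 + 2*U)
1/(H(-84) + l(n(8), -66)) = 1/(10 + (-25/8 + 2*(8*(1 + 8)))) = 1/(10 + (-25/8 + 2*(8*9))) = 1/(10 + (-25/8 + 2*72)) = 1/(10 + (-25/8 + 144)) = 1/(10 + 1127/8) = 1/(1207/8) = 8/1207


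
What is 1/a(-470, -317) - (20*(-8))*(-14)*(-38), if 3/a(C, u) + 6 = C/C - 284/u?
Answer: 80947819/951 ≈ 85119.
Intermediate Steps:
a(C, u) = 3/(-5 - 284/u) (a(C, u) = 3/(-6 + (C/C - 284/u)) = 3/(-6 + (1 - 284/u)) = 3/(-5 - 284/u))
1/a(-470, -317) - (20*(-8))*(-14)*(-38) = 1/(-3*(-317)/(284 + 5*(-317))) - (20*(-8))*(-14)*(-38) = 1/(-3*(-317)/(284 - 1585)) - (-160*(-14))*(-38) = 1/(-3*(-317)/(-1301)) - 2240*(-38) = 1/(-3*(-317)*(-1/1301)) - 1*(-85120) = 1/(-951/1301) + 85120 = -1301/951 + 85120 = 80947819/951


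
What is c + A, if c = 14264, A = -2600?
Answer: 11664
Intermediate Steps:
c + A = 14264 - 2600 = 11664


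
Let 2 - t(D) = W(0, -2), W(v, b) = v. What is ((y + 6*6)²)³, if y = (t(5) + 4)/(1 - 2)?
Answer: 729000000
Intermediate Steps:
t(D) = 2 (t(D) = 2 - 1*0 = 2 + 0 = 2)
y = -6 (y = (2 + 4)/(1 - 2) = 6/(-1) = 6*(-1) = -6)
((y + 6*6)²)³ = ((-6 + 6*6)²)³ = ((-6 + 36)²)³ = (30²)³ = 900³ = 729000000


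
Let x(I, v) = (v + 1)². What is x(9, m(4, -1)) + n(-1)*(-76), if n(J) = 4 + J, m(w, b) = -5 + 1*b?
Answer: -203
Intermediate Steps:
m(w, b) = -5 + b
x(I, v) = (1 + v)²
x(9, m(4, -1)) + n(-1)*(-76) = (1 + (-5 - 1))² + (4 - 1)*(-76) = (1 - 6)² + 3*(-76) = (-5)² - 228 = 25 - 228 = -203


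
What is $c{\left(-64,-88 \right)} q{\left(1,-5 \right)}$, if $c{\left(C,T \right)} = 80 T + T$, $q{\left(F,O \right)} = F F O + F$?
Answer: $28512$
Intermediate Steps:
$q{\left(F,O \right)} = F + O F^{2}$ ($q{\left(F,O \right)} = F^{2} O + F = O F^{2} + F = F + O F^{2}$)
$c{\left(C,T \right)} = 81 T$
$c{\left(-64,-88 \right)} q{\left(1,-5 \right)} = 81 \left(-88\right) 1 \left(1 + 1 \left(-5\right)\right) = - 7128 \cdot 1 \left(1 - 5\right) = - 7128 \cdot 1 \left(-4\right) = \left(-7128\right) \left(-4\right) = 28512$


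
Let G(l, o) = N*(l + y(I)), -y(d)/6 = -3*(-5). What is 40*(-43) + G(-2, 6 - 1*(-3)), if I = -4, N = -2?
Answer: -1536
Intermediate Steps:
y(d) = -90 (y(d) = -(-18)*(-5) = -6*15 = -90)
G(l, o) = 180 - 2*l (G(l, o) = -2*(l - 90) = -2*(-90 + l) = 180 - 2*l)
40*(-43) + G(-2, 6 - 1*(-3)) = 40*(-43) + (180 - 2*(-2)) = -1720 + (180 + 4) = -1720 + 184 = -1536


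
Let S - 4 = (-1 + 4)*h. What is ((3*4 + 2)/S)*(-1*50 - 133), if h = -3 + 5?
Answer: -1281/5 ≈ -256.20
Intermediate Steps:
h = 2
S = 10 (S = 4 + (-1 + 4)*2 = 4 + 3*2 = 4 + 6 = 10)
((3*4 + 2)/S)*(-1*50 - 133) = ((3*4 + 2)/10)*(-1*50 - 133) = ((12 + 2)*(1/10))*(-50 - 133) = (14*(1/10))*(-183) = (7/5)*(-183) = -1281/5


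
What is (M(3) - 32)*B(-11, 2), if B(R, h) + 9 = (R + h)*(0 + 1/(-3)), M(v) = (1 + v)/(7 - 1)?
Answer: 188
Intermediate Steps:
M(v) = ⅙ + v/6 (M(v) = (1 + v)/6 = (1 + v)*(⅙) = ⅙ + v/6)
B(R, h) = -9 - R/3 - h/3 (B(R, h) = -9 + (R + h)*(0 + 1/(-3)) = -9 + (R + h)*(0 - ⅓) = -9 + (R + h)*(-⅓) = -9 + (-R/3 - h/3) = -9 - R/3 - h/3)
(M(3) - 32)*B(-11, 2) = ((⅙ + (⅙)*3) - 32)*(-9 - ⅓*(-11) - ⅓*2) = ((⅙ + ½) - 32)*(-9 + 11/3 - ⅔) = (⅔ - 32)*(-6) = -94/3*(-6) = 188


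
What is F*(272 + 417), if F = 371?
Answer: 255619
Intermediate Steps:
F*(272 + 417) = 371*(272 + 417) = 371*689 = 255619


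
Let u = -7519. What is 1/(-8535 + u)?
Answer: -1/16054 ≈ -6.2290e-5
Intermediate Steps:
1/(-8535 + u) = 1/(-8535 - 7519) = 1/(-16054) = -1/16054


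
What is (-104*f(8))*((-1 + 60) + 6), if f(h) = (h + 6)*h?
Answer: -757120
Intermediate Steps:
f(h) = h*(6 + h) (f(h) = (6 + h)*h = h*(6 + h))
(-104*f(8))*((-1 + 60) + 6) = (-832*(6 + 8))*((-1 + 60) + 6) = (-832*14)*(59 + 6) = -104*112*65 = -11648*65 = -757120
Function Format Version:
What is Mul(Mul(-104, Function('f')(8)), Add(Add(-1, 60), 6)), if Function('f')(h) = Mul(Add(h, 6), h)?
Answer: -757120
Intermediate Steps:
Function('f')(h) = Mul(h, Add(6, h)) (Function('f')(h) = Mul(Add(6, h), h) = Mul(h, Add(6, h)))
Mul(Mul(-104, Function('f')(8)), Add(Add(-1, 60), 6)) = Mul(Mul(-104, Mul(8, Add(6, 8))), Add(Add(-1, 60), 6)) = Mul(Mul(-104, Mul(8, 14)), Add(59, 6)) = Mul(Mul(-104, 112), 65) = Mul(-11648, 65) = -757120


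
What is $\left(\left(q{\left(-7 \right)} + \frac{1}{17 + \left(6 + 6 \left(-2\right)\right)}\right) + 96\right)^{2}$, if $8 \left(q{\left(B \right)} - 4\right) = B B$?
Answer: $\frac{87366409}{7744} \approx 11282.0$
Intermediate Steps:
$q{\left(B \right)} = 4 + \frac{B^{2}}{8}$ ($q{\left(B \right)} = 4 + \frac{B B}{8} = 4 + \frac{B^{2}}{8}$)
$\left(\left(q{\left(-7 \right)} + \frac{1}{17 + \left(6 + 6 \left(-2\right)\right)}\right) + 96\right)^{2} = \left(\left(\left(4 + \frac{\left(-7\right)^{2}}{8}\right) + \frac{1}{17 + \left(6 + 6 \left(-2\right)\right)}\right) + 96\right)^{2} = \left(\left(\left(4 + \frac{1}{8} \cdot 49\right) + \frac{1}{17 + \left(6 - 12\right)}\right) + 96\right)^{2} = \left(\left(\left(4 + \frac{49}{8}\right) + \frac{1}{17 - 6}\right) + 96\right)^{2} = \left(\left(\frac{81}{8} + \frac{1}{11}\right) + 96\right)^{2} = \left(\frac{899}{88} + 96\right)^{2} = \left(\frac{9347}{88}\right)^{2} = \frac{87366409}{7744}$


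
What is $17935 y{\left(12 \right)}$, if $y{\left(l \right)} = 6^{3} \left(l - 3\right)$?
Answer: $34865640$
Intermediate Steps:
$y{\left(l \right)} = -648 + 216 l$ ($y{\left(l \right)} = 216 \left(-3 + l\right) = -648 + 216 l$)
$17935 y{\left(12 \right)} = 17935 \left(-648 + 216 \cdot 12\right) = 17935 \left(-648 + 2592\right) = 17935 \cdot 1944 = 34865640$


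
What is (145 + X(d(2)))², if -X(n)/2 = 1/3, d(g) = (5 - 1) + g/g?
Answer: 187489/9 ≈ 20832.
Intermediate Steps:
d(g) = 5 (d(g) = 4 + 1 = 5)
X(n) = -⅔ (X(n) = -2/3 = -2*⅓ = -⅔)
(145 + X(d(2)))² = (145 - ⅔)² = (433/3)² = 187489/9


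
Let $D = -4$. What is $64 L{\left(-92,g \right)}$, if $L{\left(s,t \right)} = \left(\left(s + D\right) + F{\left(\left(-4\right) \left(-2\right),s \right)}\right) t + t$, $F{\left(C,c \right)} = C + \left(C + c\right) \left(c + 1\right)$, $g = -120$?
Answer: $-58037760$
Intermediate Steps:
$F{\left(C,c \right)} = C + \left(1 + c\right) \left(C + c\right)$ ($F{\left(C,c \right)} = C + \left(C + c\right) \left(1 + c\right) = C + \left(1 + c\right) \left(C + c\right)$)
$L{\left(s,t \right)} = t + t \left(12 + s^{2} + 10 s\right)$ ($L{\left(s,t \right)} = \left(\left(s - 4\right) + \left(s + s^{2} + 2 \left(\left(-4\right) \left(-2\right)\right) + \left(-4\right) \left(-2\right) s\right)\right) t + t = \left(\left(-4 + s\right) + \left(s + s^{2} + 2 \cdot 8 + 8 s\right)\right) t + t = \left(\left(-4 + s\right) + \left(s + s^{2} + 16 + 8 s\right)\right) t + t = \left(\left(-4 + s\right) + \left(16 + s^{2} + 9 s\right)\right) t + t = \left(12 + s^{2} + 10 s\right) t + t = t \left(12 + s^{2} + 10 s\right) + t = t + t \left(12 + s^{2} + 10 s\right)$)
$64 L{\left(-92,g \right)} = 64 \left(- 120 \left(13 + \left(-92\right)^{2} + 10 \left(-92\right)\right)\right) = 64 \left(- 120 \left(13 + 8464 - 920\right)\right) = 64 \left(\left(-120\right) 7557\right) = 64 \left(-906840\right) = -58037760$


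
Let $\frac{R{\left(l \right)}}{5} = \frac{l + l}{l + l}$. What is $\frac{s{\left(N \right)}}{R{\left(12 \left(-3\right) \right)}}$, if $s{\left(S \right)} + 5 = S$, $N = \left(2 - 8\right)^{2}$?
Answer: $\frac{31}{5} \approx 6.2$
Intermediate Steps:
$N = 36$ ($N = \left(-6\right)^{2} = 36$)
$s{\left(S \right)} = -5 + S$
$R{\left(l \right)} = 5$ ($R{\left(l \right)} = 5 \frac{l + l}{l + l} = 5 \frac{2 l}{2 l} = 5 \cdot 2 l \frac{1}{2 l} = 5 \cdot 1 = 5$)
$\frac{s{\left(N \right)}}{R{\left(12 \left(-3\right) \right)}} = \frac{-5 + 36}{5} = 31 \cdot \frac{1}{5} = \frac{31}{5}$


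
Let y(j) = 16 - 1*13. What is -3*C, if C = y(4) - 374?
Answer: 1113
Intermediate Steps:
y(j) = 3 (y(j) = 16 - 13 = 3)
C = -371 (C = 3 - 374 = -371)
-3*C = -3*(-371) = 1113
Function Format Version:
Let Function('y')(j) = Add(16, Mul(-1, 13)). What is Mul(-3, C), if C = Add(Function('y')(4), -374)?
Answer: 1113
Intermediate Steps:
Function('y')(j) = 3 (Function('y')(j) = Add(16, -13) = 3)
C = -371 (C = Add(3, -374) = -371)
Mul(-3, C) = Mul(-3, -371) = 1113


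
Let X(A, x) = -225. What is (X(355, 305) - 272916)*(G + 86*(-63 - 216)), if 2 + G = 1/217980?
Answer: 158744938549571/24220 ≈ 6.5543e+9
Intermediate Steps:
G = -435959/217980 (G = -2 + 1/217980 = -435959/217980 ≈ -2.0000)
(X(355, 305) - 272916)*(G + 86*(-63 - 216)) = (-225 - 272916)*(-435959/217980 + 86*(-63 - 216)) = -273141*(-435959/217980 + 86*(-279)) = -273141*(-435959/217980 - 23994) = -273141*(-5230648079/217980) = 158744938549571/24220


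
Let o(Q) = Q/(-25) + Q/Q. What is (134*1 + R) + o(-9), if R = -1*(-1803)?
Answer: 48459/25 ≈ 1938.4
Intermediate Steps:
R = 1803
o(Q) = 1 - Q/25 (o(Q) = Q*(-1/25) + 1 = -Q/25 + 1 = 1 - Q/25)
(134*1 + R) + o(-9) = (134*1 + 1803) + (1 - 1/25*(-9)) = (134 + 1803) + (1 + 9/25) = 1937 + 34/25 = 48459/25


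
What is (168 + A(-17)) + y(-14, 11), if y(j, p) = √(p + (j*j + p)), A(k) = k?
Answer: 151 + √218 ≈ 165.76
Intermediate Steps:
y(j, p) = √(j² + 2*p) (y(j, p) = √(p + (j² + p)) = √(p + (p + j²)) = √(j² + 2*p))
(168 + A(-17)) + y(-14, 11) = (168 - 17) + √((-14)² + 2*11) = 151 + √(196 + 22) = 151 + √218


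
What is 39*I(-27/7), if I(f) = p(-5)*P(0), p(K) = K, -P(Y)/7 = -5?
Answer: -6825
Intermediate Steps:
P(Y) = 35 (P(Y) = -7*(-5) = 35)
I(f) = -175 (I(f) = -5*35 = -175)
39*I(-27/7) = 39*(-175) = -6825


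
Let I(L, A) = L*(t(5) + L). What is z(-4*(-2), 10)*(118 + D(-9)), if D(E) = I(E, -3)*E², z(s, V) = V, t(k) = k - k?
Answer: 66790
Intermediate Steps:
t(k) = 0
I(L, A) = L² (I(L, A) = L*(0 + L) = L*L = L²)
D(E) = E⁴ (D(E) = E²*E² = E⁴)
z(-4*(-2), 10)*(118 + D(-9)) = 10*(118 + (-9)⁴) = 10*(118 + 6561) = 10*6679 = 66790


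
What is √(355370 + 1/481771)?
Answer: √82482548456719941/481771 ≈ 596.13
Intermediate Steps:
√(355370 + 1/481771) = √(171206960271/481771) = √82482548456719941/481771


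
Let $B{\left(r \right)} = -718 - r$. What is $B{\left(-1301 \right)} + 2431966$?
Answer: $2432549$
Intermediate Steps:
$B{\left(-1301 \right)} + 2431966 = \left(-718 - -1301\right) + 2431966 = \left(-718 + 1301\right) + 2431966 = 583 + 2431966 = 2432549$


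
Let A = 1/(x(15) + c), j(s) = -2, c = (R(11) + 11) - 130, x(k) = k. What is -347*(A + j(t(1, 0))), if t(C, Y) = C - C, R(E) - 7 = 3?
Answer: 65583/94 ≈ 697.69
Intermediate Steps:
R(E) = 10 (R(E) = 7 + 3 = 10)
t(C, Y) = 0
c = -109 (c = (10 + 11) - 130 = 21 - 130 = -109)
A = -1/94 (A = 1/(15 - 109) = 1/(-94) = -1/94 ≈ -0.010638)
-347*(A + j(t(1, 0))) = -347*(-1/94 - 2) = -347*(-189/94) = 65583/94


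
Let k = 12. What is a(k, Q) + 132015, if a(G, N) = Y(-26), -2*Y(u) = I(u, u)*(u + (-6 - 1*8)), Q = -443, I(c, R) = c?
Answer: 131495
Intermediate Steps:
Y(u) = -u*(-14 + u)/2 (Y(u) = -u*(u + (-6 - 1*8))/2 = -u*(u + (-6 - 8))/2 = -u*(u - 14)/2 = -u*(-14 + u)/2)
a(G, N) = -520 (a(G, N) = (½)*(-26)*(14 - 1*(-26)) = (½)*(-26)*(14 + 26) = (½)*(-26)*40 = -520)
a(k, Q) + 132015 = -520 + 132015 = 131495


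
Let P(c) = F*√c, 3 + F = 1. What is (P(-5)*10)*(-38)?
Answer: 760*I*√5 ≈ 1699.4*I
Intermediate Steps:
F = -2 (F = -3 + 1 = -2)
P(c) = -2*√c
(P(-5)*10)*(-38) = (-2*I*√5*10)*(-38) = -20*I*√5*(-38) = 760*I*√5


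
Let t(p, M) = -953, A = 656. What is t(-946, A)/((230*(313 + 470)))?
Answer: -953/180090 ≈ -0.0052918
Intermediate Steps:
t(-946, A)/((230*(313 + 470))) = -953*1/(230*(313 + 470)) = -953/(230*783) = -953/180090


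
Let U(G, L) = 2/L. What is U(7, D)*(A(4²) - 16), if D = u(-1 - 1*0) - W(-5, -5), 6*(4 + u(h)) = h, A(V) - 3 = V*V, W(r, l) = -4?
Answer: -2916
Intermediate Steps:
A(V) = 3 + V² (A(V) = 3 + V*V = 3 + V²)
u(h) = -4 + h/6
D = -⅙ (D = (-4 + (-1 - 1*0)/6) - 1*(-4) = (-4 + (-1 + 0)/6) + 4 = (-4 + (⅙)*(-1)) + 4 = (-4 - ⅙) + 4 = -25/6 + 4 = -⅙ ≈ -0.16667)
U(7, D)*(A(4²) - 16) = (2/(-⅙))*((3 + (4²)²) - 16) = (2*(-6))*((3 + 16²) - 16) = -12*((3 + 256) - 16) = -12*(259 - 16) = -12*243 = -2916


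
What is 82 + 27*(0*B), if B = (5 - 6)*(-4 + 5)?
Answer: 82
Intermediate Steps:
B = -1 (B = -1*1 = -1)
82 + 27*(0*B) = 82 + 27*(0*(-1)) = 82 + 27*0 = 82 + 0 = 82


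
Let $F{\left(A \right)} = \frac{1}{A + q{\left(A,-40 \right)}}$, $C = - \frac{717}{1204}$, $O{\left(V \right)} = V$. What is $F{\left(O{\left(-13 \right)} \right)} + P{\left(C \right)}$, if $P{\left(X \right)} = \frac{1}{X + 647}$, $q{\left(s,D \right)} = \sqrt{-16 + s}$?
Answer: $\frac{- 762619 i + 1204 \sqrt{29}}{778271 \left(\sqrt{29} + 13 i\right)} \approx -0.06411 - 0.027198 i$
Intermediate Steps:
$C = - \frac{717}{1204}$ ($C = \left(-717\right) \frac{1}{1204} = - \frac{717}{1204} \approx -0.59552$)
$P{\left(X \right)} = \frac{1}{647 + X}$
$F{\left(A \right)} = \frac{1}{A + \sqrt{-16 + A}}$
$F{\left(O{\left(-13 \right)} \right)} + P{\left(C \right)} = \frac{1}{-13 + \sqrt{-16 - 13}} + \frac{1}{647 - \frac{717}{1204}} = \frac{1}{-13 + \sqrt{-29}} + \frac{1}{\frac{778271}{1204}} = \frac{1}{-13 + i \sqrt{29}} + \frac{1204}{778271} = \frac{1204}{778271} + \frac{1}{-13 + i \sqrt{29}}$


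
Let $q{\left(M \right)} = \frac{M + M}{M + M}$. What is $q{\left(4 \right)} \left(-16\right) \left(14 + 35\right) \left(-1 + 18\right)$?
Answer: $-13328$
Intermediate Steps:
$q{\left(M \right)} = 1$ ($q{\left(M \right)} = \frac{2 M}{2 M} = 2 M \frac{1}{2 M} = 1$)
$q{\left(4 \right)} \left(-16\right) \left(14 + 35\right) \left(-1 + 18\right) = 1 \left(-16\right) \left(14 + 35\right) \left(-1 + 18\right) = - 16 \cdot 49 \cdot 17 = \left(-16\right) 833 = -13328$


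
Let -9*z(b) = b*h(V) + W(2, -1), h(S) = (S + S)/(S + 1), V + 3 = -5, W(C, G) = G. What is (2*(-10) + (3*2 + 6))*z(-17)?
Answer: -248/7 ≈ -35.429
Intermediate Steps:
V = -8 (V = -3 - 5 = -8)
h(S) = 2*S/(1 + S) (h(S) = (2*S)/(1 + S) = 2*S/(1 + S))
z(b) = ⅑ - 16*b/63 (z(b) = -(b*(2*(-8)/(1 - 8)) - 1)/9 = -(b*(2*(-8)/(-7)) - 1)/9 = -(b*(2*(-8)*(-⅐)) - 1)/9 = -(b*(16/7) - 1)/9 = -(16*b/7 - 1)/9 = -(-1 + 16*b/7)/9 = ⅑ - 16*b/63)
(2*(-10) + (3*2 + 6))*z(-17) = (2*(-10) + (3*2 + 6))*(⅑ - 16/63*(-17)) = (-20 + (6 + 6))*(⅑ + 272/63) = (-20 + 12)*(31/7) = -8*31/7 = -248/7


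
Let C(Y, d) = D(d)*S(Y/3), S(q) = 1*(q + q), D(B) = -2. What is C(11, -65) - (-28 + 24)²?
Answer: -92/3 ≈ -30.667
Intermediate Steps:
S(q) = 2*q (S(q) = 1*(2*q) = 2*q)
C(Y, d) = -4*Y/3
C(11, -65) - (-28 + 24)² = -4/3*11 - (-28 + 24)² = -44/3 - 1*(-4)² = -44/3 - 1*16 = -44/3 - 16 = -92/3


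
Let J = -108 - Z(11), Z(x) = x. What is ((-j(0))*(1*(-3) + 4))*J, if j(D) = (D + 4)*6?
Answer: 2856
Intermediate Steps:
j(D) = 24 + 6*D (j(D) = (4 + D)*6 = 24 + 6*D)
J = -119 (J = -108 - 1*11 = -108 - 11 = -119)
((-j(0))*(1*(-3) + 4))*J = ((-(24 + 6*0))*(1*(-3) + 4))*(-119) = ((-(24 + 0))*(-3 + 4))*(-119) = (-1*24*1)*(-119) = -24*1*(-119) = -24*(-119) = 2856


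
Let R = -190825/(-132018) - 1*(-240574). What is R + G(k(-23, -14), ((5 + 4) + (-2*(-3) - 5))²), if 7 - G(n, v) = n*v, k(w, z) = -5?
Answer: 31827222283/132018 ≈ 2.4108e+5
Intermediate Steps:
R = 31760289157/132018 (R = -190825*(-1/132018) + 240574 = 190825/132018 + 240574 = 31760289157/132018 ≈ 2.4058e+5)
G(n, v) = 7 - n*v
R + G(k(-23, -14), ((5 + 4) + (-2*(-3) - 5))²) = 31760289157/132018 + (7 - 1*(-5)*((5 + 4) + (-2*(-3) - 5))²) = 31760289157/132018 + (7 - 1*(-5)*(9 + (6 - 5))²) = 31760289157/132018 + (7 - 1*(-5)*(9 + 1)²) = 31760289157/132018 + (7 - 1*(-5)*10²) = 31760289157/132018 + (7 - 1*(-5)*100) = 31760289157/132018 + (7 + 500) = 31760289157/132018 + 507 = 31827222283/132018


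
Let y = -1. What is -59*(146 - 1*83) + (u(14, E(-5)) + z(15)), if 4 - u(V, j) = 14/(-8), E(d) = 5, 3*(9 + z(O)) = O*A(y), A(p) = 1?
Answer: -14861/4 ≈ -3715.3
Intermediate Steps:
z(O) = -9 + O/3 (z(O) = -9 + (O*1)/3 = -9 + O/3)
u(V, j) = 23/4 (u(V, j) = 4 - 14/(-8) = 4 - 14*(-1)/8 = 4 - 1*(-7/4) = 4 + 7/4 = 23/4)
-59*(146 - 1*83) + (u(14, E(-5)) + z(15)) = -59*(146 - 1*83) + (23/4 + (-9 + (⅓)*15)) = -59*(146 - 83) + (23/4 + (-9 + 5)) = -59*63 + (23/4 - 4) = -3717 + 7/4 = -14861/4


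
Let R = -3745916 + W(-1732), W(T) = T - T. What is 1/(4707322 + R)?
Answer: 1/961406 ≈ 1.0401e-6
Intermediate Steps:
W(T) = 0
R = -3745916 (R = -3745916 + 0 = -3745916)
1/(4707322 + R) = 1/(4707322 - 3745916) = 1/961406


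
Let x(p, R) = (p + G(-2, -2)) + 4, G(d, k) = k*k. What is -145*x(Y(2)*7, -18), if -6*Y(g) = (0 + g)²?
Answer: -1450/3 ≈ -483.33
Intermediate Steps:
Y(g) = -g²/6 (Y(g) = -(0 + g)²/6 = -g²/6)
G(d, k) = k²
x(p, R) = 8 + p (x(p, R) = (p + (-2)²) + 4 = (p + 4) + 4 = (4 + p) + 4 = 8 + p)
-145*x(Y(2)*7, -18) = -145*(8 - ⅙*2²*7) = -145*(8 - ⅙*4*7) = -145*(8 - ⅔*7) = -145*(8 - 14/3) = -145*10/3 = -1450/3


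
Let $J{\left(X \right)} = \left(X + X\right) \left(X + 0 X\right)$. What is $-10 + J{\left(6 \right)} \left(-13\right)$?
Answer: $-946$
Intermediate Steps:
$J{\left(X \right)} = 2 X^{2}$ ($J{\left(X \right)} = 2 X \left(X + 0\right) = 2 X X = 2 X^{2}$)
$-10 + J{\left(6 \right)} \left(-13\right) = -10 + 2 \cdot 6^{2} \left(-13\right) = -10 + 2 \cdot 36 \left(-13\right) = -10 + 72 \left(-13\right) = -10 - 936 = -946$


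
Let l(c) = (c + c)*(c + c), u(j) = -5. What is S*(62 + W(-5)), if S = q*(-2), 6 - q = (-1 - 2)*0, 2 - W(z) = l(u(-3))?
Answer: 432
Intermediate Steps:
l(c) = 4*c² (l(c) = (2*c)*(2*c) = 4*c²)
W(z) = -98 (W(z) = 2 - 4*(-5)² = 2 - 4*25 = 2 - 1*100 = 2 - 100 = -98)
q = 6 (q = 6 - (-1 - 2)*0 = 6 - (-3)*0 = 6 - 1*0 = 6 + 0 = 6)
S = -12 (S = 6*(-2) = -12)
S*(62 + W(-5)) = -12*(62 - 98) = -12*(-36) = 432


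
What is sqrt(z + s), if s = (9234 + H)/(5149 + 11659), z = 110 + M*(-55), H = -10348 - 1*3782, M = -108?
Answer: sqrt(26704630238)/2101 ≈ 77.780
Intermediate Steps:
H = -14130 (H = -10348 - 3782 = -14130)
z = 6050 (z = 110 - 108*(-55) = 110 + 5940 = 6050)
s = -612/2101 (s = (9234 - 14130)/(5149 + 11659) = -4896/16808 = -4896*1/16808 = -612/2101 ≈ -0.29129)
sqrt(z + s) = sqrt(6050 - 612/2101) = sqrt(12710438/2101) = sqrt(26704630238)/2101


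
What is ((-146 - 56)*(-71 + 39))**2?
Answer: 41783296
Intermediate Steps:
((-146 - 56)*(-71 + 39))**2 = (-202*(-32))**2 = 6464**2 = 41783296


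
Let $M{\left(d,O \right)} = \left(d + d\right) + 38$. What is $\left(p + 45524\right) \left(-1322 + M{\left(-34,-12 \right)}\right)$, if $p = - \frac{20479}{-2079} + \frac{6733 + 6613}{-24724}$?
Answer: $- \frac{113011102661444}{1835757} \approx -6.1561 \cdot 10^{7}$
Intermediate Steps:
$M{\left(d,O \right)} = 38 + 2 d$ ($M{\left(d,O \right)} = 2 d + 38 = 38 + 2 d$)
$p = \frac{34184033}{3671514}$ ($p = \left(-20479\right) \left(- \frac{1}{2079}\right) + 13346 \left(- \frac{1}{24724}\right) = \frac{20479}{2079} - \frac{6673}{12362} = \frac{34184033}{3671514} \approx 9.3106$)
$\left(p + 45524\right) \left(-1322 + M{\left(-34,-12 \right)}\right) = \left(\frac{34184033}{3671514} + 45524\right) \left(-1322 + \left(38 + 2 \left(-34\right)\right)\right) = \frac{167176187369 \left(-1322 + \left(38 - 68\right)\right)}{3671514} = \frac{167176187369 \left(-1322 - 30\right)}{3671514} = \frac{167176187369}{3671514} \left(-1352\right) = - \frac{113011102661444}{1835757}$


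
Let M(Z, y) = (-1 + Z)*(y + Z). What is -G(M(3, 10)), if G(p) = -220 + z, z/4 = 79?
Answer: -96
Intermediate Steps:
z = 316 (z = 4*79 = 316)
M(Z, y) = (-1 + Z)*(Z + y)
G(p) = 96 (G(p) = -220 + 316 = 96)
-G(M(3, 10)) = -1*96 = -96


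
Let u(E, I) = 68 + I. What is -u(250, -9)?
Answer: -59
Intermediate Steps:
-u(250, -9) = -(68 - 9) = -1*59 = -59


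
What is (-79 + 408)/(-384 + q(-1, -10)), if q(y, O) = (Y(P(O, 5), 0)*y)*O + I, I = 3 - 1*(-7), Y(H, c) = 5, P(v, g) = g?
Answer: -329/324 ≈ -1.0154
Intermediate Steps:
I = 10 (I = 3 + 7 = 10)
q(y, O) = 10 + 5*O*y (q(y, O) = (5*y)*O + 10 = 5*O*y + 10 = 10 + 5*O*y)
(-79 + 408)/(-384 + q(-1, -10)) = (-79 + 408)/(-384 + (10 + 5*(-10)*(-1))) = 329/(-384 + (10 + 50)) = 329/(-384 + 60) = 329/(-324) = 329*(-1/324) = -329/324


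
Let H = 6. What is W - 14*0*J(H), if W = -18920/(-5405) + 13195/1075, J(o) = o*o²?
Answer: 3666319/232415 ≈ 15.775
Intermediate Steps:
J(o) = o³
W = 3666319/232415 (W = -18920*(-1/5405) + 13195*(1/1075) = 3784/1081 + 2639/215 = 3666319/232415 ≈ 15.775)
W - 14*0*J(H) = 3666319/232415 - 14*0*6³ = 3666319/232415 - 0*216 = 3666319/232415 - 1*0 = 3666319/232415 + 0 = 3666319/232415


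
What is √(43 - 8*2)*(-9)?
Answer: -27*√3 ≈ -46.765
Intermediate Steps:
√(43 - 8*2)*(-9) = √(43 - 16)*(-9) = √27*(-9) = (3*√3)*(-9) = -27*√3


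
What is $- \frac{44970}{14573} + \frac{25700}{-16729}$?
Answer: $- \frac{1126829230}{243791717} \approx -4.6221$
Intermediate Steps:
$- \frac{44970}{14573} + \frac{25700}{-16729} = \left(-44970\right) \frac{1}{14573} + 25700 \left(- \frac{1}{16729}\right) = - \frac{44970}{14573} - \frac{25700}{16729} = - \frac{1126829230}{243791717}$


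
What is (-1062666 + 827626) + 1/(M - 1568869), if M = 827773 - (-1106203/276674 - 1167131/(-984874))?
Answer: -11865980470207235488949/50484940734084042 ≈ -2.3504e+5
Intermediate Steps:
M = 56389956905274719/68122257269 (M = 827773 - (-1106203*1/276674 - 1167131*(-1/984874)) = 827773 - (-1106203/276674 + 1167131/984874) = 827773 - 1*(-191638942782/68122257269) = 827773 + 191638942782/68122257269 = 56389956905274719/68122257269 ≈ 8.2778e+5)
(-1062666 + 827626) + 1/(M - 1568869) = (-1062666 + 827626) + 1/(56389956905274719/68122257269 - 1568869) = -235040 + 1/(-50484940734084042/68122257269) = -235040 - 68122257269/50484940734084042 = -11865980470207235488949/50484940734084042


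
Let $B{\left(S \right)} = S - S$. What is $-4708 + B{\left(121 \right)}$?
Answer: $-4708$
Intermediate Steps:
$B{\left(S \right)} = 0$
$-4708 + B{\left(121 \right)} = -4708 + 0 = -4708$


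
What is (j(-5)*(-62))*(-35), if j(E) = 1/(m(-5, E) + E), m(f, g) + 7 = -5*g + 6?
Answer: 2170/19 ≈ 114.21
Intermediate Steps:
m(f, g) = -1 - 5*g (m(f, g) = -7 + (-5*g + 6) = -7 + (6 - 5*g) = -1 - 5*g)
j(E) = 1/(-1 - 4*E) (j(E) = 1/((-1 - 5*E) + E) = 1/(-1 - 4*E))
(j(-5)*(-62))*(-35) = (-1/(1 + 4*(-5))*(-62))*(-35) = (-1/(1 - 20)*(-62))*(-35) = (-1/(-19)*(-62))*(-35) = (-1*(-1/19)*(-62))*(-35) = ((1/19)*(-62))*(-35) = -62/19*(-35) = 2170/19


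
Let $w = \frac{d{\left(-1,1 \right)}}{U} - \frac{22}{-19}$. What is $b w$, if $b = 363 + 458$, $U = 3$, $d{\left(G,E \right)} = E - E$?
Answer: $\frac{18062}{19} \approx 950.63$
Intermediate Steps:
$d{\left(G,E \right)} = 0$
$b = 821$
$w = \frac{22}{19}$ ($w = \frac{0}{3} - \frac{22}{-19} = 0 \cdot \frac{1}{3} - - \frac{22}{19} = 0 + \frac{22}{19} = \frac{22}{19} \approx 1.1579$)
$b w = 821 \cdot \frac{22}{19} = \frac{18062}{19}$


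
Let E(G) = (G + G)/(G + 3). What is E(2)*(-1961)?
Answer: -7844/5 ≈ -1568.8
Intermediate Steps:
E(G) = 2*G/(3 + G) (E(G) = (2*G)/(3 + G) = 2*G/(3 + G))
E(2)*(-1961) = (2*2/(3 + 2))*(-1961) = (2*2/5)*(-1961) = (2*2*(1/5))*(-1961) = (4/5)*(-1961) = -7844/5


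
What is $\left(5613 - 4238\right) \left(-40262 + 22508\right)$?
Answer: $-24411750$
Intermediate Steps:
$\left(5613 - 4238\right) \left(-40262 + 22508\right) = \left(5613 - 4238\right) \left(-17754\right) = 1375 \left(-17754\right) = -24411750$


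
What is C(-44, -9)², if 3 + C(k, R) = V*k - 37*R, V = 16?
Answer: 139876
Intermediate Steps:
C(k, R) = -3 - 37*R + 16*k (C(k, R) = -3 + (16*k - 37*R) = -3 + (-37*R + 16*k) = -3 - 37*R + 16*k)
C(-44, -9)² = (-3 - 37*(-9) + 16*(-44))² = (-3 + 333 - 704)² = (-374)² = 139876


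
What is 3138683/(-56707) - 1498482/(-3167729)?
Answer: -579854278949/10566612259 ≈ -54.876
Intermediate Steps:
3138683/(-56707) - 1498482/(-3167729) = 3138683*(-1/56707) - 1498482*(-1/3167729) = -3138683/56707 + 88146/186337 = -579854278949/10566612259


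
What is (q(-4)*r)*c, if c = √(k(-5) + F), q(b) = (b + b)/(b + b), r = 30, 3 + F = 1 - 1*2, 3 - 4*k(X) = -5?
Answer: 30*I*√2 ≈ 42.426*I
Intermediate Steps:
k(X) = 2 (k(X) = ¾ - ¼*(-5) = ¾ + 5/4 = 2)
F = -4 (F = -3 + (1 - 1*2) = -3 + (1 - 2) = -3 - 1 = -4)
q(b) = 1 (q(b) = (2*b)/((2*b)) = (2*b)*(1/(2*b)) = 1)
c = I*√2 (c = √(2 - 4) = √(-2) = I*√2 ≈ 1.4142*I)
(q(-4)*r)*c = (1*30)*(I*√2) = 30*(I*√2) = 30*I*√2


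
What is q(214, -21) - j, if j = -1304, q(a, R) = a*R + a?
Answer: -2976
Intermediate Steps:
q(a, R) = a + R*a (q(a, R) = R*a + a = a + R*a)
q(214, -21) - j = 214*(1 - 21) - 1*(-1304) = 214*(-20) + 1304 = -4280 + 1304 = -2976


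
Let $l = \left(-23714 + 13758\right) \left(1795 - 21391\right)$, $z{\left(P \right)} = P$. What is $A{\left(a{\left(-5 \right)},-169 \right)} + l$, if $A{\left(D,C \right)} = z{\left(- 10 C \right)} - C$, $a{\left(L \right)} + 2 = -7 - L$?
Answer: $195099635$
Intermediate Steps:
$a{\left(L \right)} = -9 - L$ ($a{\left(L \right)} = -2 - \left(7 + L\right) = -9 - L$)
$A{\left(D,C \right)} = - 11 C$ ($A{\left(D,C \right)} = - 10 C - C = - 11 C$)
$l = 195097776$ ($l = \left(-9956\right) \left(-19596\right) = 195097776$)
$A{\left(a{\left(-5 \right)},-169 \right)} + l = \left(-11\right) \left(-169\right) + 195097776 = 1859 + 195097776 = 195099635$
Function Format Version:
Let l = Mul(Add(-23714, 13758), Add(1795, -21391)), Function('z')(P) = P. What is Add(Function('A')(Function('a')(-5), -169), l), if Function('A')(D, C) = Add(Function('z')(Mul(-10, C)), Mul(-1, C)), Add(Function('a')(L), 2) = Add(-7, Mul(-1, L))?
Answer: 195099635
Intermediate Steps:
Function('a')(L) = Add(-9, Mul(-1, L)) (Function('a')(L) = Add(-2, Add(-7, Mul(-1, L))) = Add(-9, Mul(-1, L)))
Function('A')(D, C) = Mul(-11, C) (Function('A')(D, C) = Add(Mul(-10, C), Mul(-1, C)) = Mul(-11, C))
l = 195097776 (l = Mul(-9956, -19596) = 195097776)
Add(Function('A')(Function('a')(-5), -169), l) = Add(Mul(-11, -169), 195097776) = Add(1859, 195097776) = 195099635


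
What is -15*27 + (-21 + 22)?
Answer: -404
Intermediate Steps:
-15*27 + (-21 + 22) = -405 + 1 = -404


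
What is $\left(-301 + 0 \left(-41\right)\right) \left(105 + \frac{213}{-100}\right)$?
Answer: $- \frac{3096387}{100} \approx -30964.0$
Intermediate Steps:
$\left(-301 + 0 \left(-41\right)\right) \left(105 + \frac{213}{-100}\right) = \left(-301 + 0\right) \left(105 + 213 \left(- \frac{1}{100}\right)\right) = - 301 \left(105 - \frac{213}{100}\right) = \left(-301\right) \frac{10287}{100} = - \frac{3096387}{100}$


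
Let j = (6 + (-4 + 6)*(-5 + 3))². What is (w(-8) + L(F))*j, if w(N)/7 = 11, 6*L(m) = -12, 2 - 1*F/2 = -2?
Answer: 300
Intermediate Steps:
F = 8 (F = 4 - 2*(-2) = 4 + 4 = 8)
L(m) = -2 (L(m) = (⅙)*(-12) = -2)
w(N) = 77 (w(N) = 7*11 = 77)
j = 4 (j = (6 + 2*(-2))² = (6 - 4)² = 2² = 4)
(w(-8) + L(F))*j = (77 - 2)*4 = 75*4 = 300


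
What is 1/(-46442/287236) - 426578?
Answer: -9905711356/23221 ≈ -4.2658e+5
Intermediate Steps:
1/(-46442/287236) - 426578 = 1/(-46442*1/287236) - 426578 = 1/(-23221/143618) - 426578 = -143618/23221 - 426578 = -9905711356/23221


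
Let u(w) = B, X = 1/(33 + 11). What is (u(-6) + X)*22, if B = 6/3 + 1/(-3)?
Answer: 223/6 ≈ 37.167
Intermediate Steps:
X = 1/44 ≈ 0.022727
B = 5/3 (B = 6*(1/3) + 1*(-1/3) = 2 - 1/3 = 5/3 ≈ 1.6667)
u(w) = 5/3
(u(-6) + X)*22 = (5/3 + 1/44)*22 = (223/132)*22 = 223/6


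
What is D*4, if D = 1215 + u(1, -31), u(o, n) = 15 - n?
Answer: 5044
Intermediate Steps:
D = 1261 (D = 1215 + (15 - 1*(-31)) = 1215 + (15 + 31) = 1215 + 46 = 1261)
D*4 = 1261*4 = 5044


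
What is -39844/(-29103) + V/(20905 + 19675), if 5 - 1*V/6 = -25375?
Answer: 302433718/59049987 ≈ 5.1217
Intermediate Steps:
V = 152280 (V = 30 - 6*(-25375) = 30 + 152250 = 152280)
-39844/(-29103) + V/(20905 + 19675) = -39844/(-29103) + 152280/(20905 + 19675) = -39844*(-1/29103) + 152280/40580 = 39844/29103 + 152280*(1/40580) = 39844/29103 + 7614/2029 = 302433718/59049987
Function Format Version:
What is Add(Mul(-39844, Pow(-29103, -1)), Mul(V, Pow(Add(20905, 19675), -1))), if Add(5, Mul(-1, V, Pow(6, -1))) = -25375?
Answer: Rational(302433718, 59049987) ≈ 5.1217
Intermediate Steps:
V = 152280 (V = Add(30, Mul(-6, -25375)) = Add(30, 152250) = 152280)
Add(Mul(-39844, Pow(-29103, -1)), Mul(V, Pow(Add(20905, 19675), -1))) = Add(Mul(-39844, Pow(-29103, -1)), Mul(152280, Pow(Add(20905, 19675), -1))) = Add(Mul(-39844, Rational(-1, 29103)), Mul(152280, Pow(40580, -1))) = Add(Rational(39844, 29103), Mul(152280, Rational(1, 40580))) = Add(Rational(39844, 29103), Rational(7614, 2029)) = Rational(302433718, 59049987)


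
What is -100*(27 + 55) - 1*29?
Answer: -8229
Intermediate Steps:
-100*(27 + 55) - 1*29 = -100*82 - 29 = -8200 - 29 = -8229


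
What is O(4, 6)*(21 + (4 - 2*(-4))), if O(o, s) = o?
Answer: 132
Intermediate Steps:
O(4, 6)*(21 + (4 - 2*(-4))) = 4*(21 + (4 - 2*(-4))) = 4*(21 + (4 + 8)) = 4*(21 + 12) = 4*33 = 132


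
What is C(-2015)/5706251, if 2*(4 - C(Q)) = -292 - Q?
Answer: -1715/11412502 ≈ -0.00015027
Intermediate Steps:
C(Q) = 150 + Q/2 (C(Q) = 4 - (-292 - Q)/2 = 4 + (146 + Q/2) = 150 + Q/2)
C(-2015)/5706251 = (150 + (1/2)*(-2015))/5706251 = (150 - 2015/2)*(1/5706251) = -1715/2*1/5706251 = -1715/11412502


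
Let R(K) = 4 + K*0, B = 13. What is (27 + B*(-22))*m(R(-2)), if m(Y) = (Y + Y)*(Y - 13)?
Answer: 18648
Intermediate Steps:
R(K) = 4 (R(K) = 4 + 0 = 4)
m(Y) = 2*Y*(-13 + Y) (m(Y) = (2*Y)*(-13 + Y) = 2*Y*(-13 + Y))
(27 + B*(-22))*m(R(-2)) = (27 + 13*(-22))*(2*4*(-13 + 4)) = (27 - 286)*(2*4*(-9)) = -259*(-72) = 18648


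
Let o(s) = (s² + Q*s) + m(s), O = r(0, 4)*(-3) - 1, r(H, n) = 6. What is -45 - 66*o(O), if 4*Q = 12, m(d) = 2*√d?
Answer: -20109 - 132*I*√19 ≈ -20109.0 - 575.38*I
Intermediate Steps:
Q = 3 (Q = (¼)*12 = 3)
O = -19 (O = 6*(-3) - 1 = -18 - 1 = -19)
o(s) = s² + 2*√s + 3*s (o(s) = (s² + 3*s) + 2*√s = s² + 2*√s + 3*s)
-45 - 66*o(O) = -45 - 66*((-19)² + 2*√(-19) + 3*(-19)) = -45 - 66*(361 + 2*(I*√19) - 57) = -45 - 66*(361 + 2*I*√19 - 57) = -45 - 66*(304 + 2*I*√19) = -45 + (-20064 - 132*I*√19) = -20109 - 132*I*√19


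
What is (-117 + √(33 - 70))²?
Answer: (117 - I*√37)² ≈ 13652.0 - 1423.4*I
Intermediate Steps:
(-117 + √(33 - 70))² = (-117 + √(-37))² = (-117 + I*√37)²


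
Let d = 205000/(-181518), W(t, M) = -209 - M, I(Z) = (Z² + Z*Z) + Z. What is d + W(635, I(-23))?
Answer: -113006696/90759 ≈ -1245.1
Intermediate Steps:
I(Z) = Z + 2*Z² (I(Z) = (Z² + Z²) + Z = 2*Z² + Z = Z + 2*Z²)
d = -102500/90759 (d = 205000*(-1/181518) = -102500/90759 ≈ -1.1294)
d + W(635, I(-23)) = -102500/90759 + (-209 - (-23)*(1 + 2*(-23))) = -102500/90759 + (-209 - (-23)*(1 - 46)) = -102500/90759 + (-209 - (-23)*(-45)) = -102500/90759 + (-209 - 1*1035) = -102500/90759 + (-209 - 1035) = -102500/90759 - 1244 = -113006696/90759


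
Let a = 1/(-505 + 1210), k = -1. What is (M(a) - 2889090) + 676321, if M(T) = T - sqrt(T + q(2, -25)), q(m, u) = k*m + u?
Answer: -1560002144/705 - I*sqrt(13418970)/705 ≈ -2.2128e+6 - 5.196*I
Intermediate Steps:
q(m, u) = u - m (q(m, u) = -m + u = u - m)
a = 1/705 ≈ 0.0014184
M(T) = T - sqrt(-27 + T) (M(T) = T - sqrt(T + (-25 - 1*2)) = T - sqrt(T + (-25 - 2)) = T - sqrt(T - 27) = T - sqrt(-27 + T))
(M(a) - 2889090) + 676321 = ((1/705 - sqrt(-27 + 1/705)) - 2889090) + 676321 = ((1/705 - sqrt(-19034/705)) - 2889090) + 676321 = ((1/705 - I*sqrt(13418970)/705) - 2889090) + 676321 = (-2036808449/705 - I*sqrt(13418970)/705) + 676321 = -1560002144/705 - I*sqrt(13418970)/705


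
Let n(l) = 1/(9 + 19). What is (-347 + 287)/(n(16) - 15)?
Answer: 1680/419 ≈ 4.0095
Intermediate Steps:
n(l) = 1/28
(-347 + 287)/(n(16) - 15) = (-347 + 287)/(1/28 - 15) = -60/(-419/28) = -60*(-28/419) = 1680/419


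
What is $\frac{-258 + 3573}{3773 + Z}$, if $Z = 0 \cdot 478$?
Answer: $\frac{3315}{3773} \approx 0.87861$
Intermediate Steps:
$Z = 0$
$\frac{-258 + 3573}{3773 + Z} = \frac{-258 + 3573}{3773 + 0} = \frac{3315}{3773}$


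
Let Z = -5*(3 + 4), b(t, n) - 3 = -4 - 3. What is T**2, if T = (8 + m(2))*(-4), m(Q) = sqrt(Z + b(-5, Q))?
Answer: 400 + 256*I*sqrt(39) ≈ 400.0 + 1598.7*I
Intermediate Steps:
b(t, n) = -4 (b(t, n) = 3 + (-4 - 3) = 3 - 7 = -4)
Z = -35 (Z = -5*7 = -35)
m(Q) = I*sqrt(39) (m(Q) = sqrt(-35 - 4) = sqrt(-39) = I*sqrt(39))
T = -32 - 4*I*sqrt(39) (T = (8 + I*sqrt(39))*(-4) = -32 - 4*I*sqrt(39) ≈ -32.0 - 24.98*I)
T**2 = (-32 - 4*I*sqrt(39))**2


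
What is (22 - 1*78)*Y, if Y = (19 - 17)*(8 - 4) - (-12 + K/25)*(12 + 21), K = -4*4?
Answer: -595168/25 ≈ -23807.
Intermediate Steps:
K = -16
Y = 10628/25 (Y = (19 - 17)*(8 - 4) - (-12 - 16/25)*(12 + 21) = 2*4 - (-12 - 16*1/25)*33 = 8 - (-12 - 16/25)*33 = 8 - (-316)*33/25 = 8 - 1*(-10428/25) = 8 + 10428/25 = 10628/25 ≈ 425.12)
(22 - 1*78)*Y = (22 - 1*78)*(10628/25) = (22 - 78)*(10628/25) = -56*10628/25 = -595168/25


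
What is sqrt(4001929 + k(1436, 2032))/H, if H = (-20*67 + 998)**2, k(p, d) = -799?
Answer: sqrt(444570)/38988 ≈ 0.017102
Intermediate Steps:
H = 116964 (H = (-1340 + 998)**2 = (-342)**2 = 116964)
sqrt(4001929 + k(1436, 2032))/H = sqrt(4001929 - 799)/116964 = sqrt(4001130)*(1/116964) = (3*sqrt(444570))*(1/116964) = sqrt(444570)/38988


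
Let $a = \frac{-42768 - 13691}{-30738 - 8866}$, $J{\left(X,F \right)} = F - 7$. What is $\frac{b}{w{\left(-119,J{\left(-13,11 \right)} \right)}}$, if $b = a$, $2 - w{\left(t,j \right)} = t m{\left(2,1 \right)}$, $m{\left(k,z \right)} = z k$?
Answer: $\frac{56459}{9504960} \approx 0.00594$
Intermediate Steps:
$m{\left(k,z \right)} = k z$
$J{\left(X,F \right)} = -7 + F$ ($J{\left(X,F \right)} = F - 7 = -7 + F$)
$a = \frac{56459}{39604}$ ($a = - \frac{56459}{-39604} = \left(-56459\right) \left(- \frac{1}{39604}\right) = \frac{56459}{39604} \approx 1.4256$)
$w{\left(t,j \right)} = 2 - 2 t$ ($w{\left(t,j \right)} = 2 - t 2 \cdot 1 = 2 - t 2 = 2 - 2 t$)
$b = \frac{56459}{39604} \approx 1.4256$
$\frac{b}{w{\left(-119,J{\left(-13,11 \right)} \right)}} = \frac{56459}{39604 \left(2 - -238\right)} = \frac{56459}{39604 \left(2 + 238\right)} = \frac{56459}{39604 \cdot 240} = \frac{56459}{39604} \cdot \frac{1}{240} = \frac{56459}{9504960}$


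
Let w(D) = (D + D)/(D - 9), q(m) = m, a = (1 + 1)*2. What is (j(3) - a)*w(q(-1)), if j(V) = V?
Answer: -1/5 ≈ -0.20000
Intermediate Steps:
a = 4 (a = 2*2 = 4)
w(D) = 2*D/(-9 + D) (w(D) = (2*D)/(-9 + D) = 2*D/(-9 + D))
(j(3) - a)*w(q(-1)) = (3 - 1*4)*(2*(-1)/(-9 - 1)) = (3 - 4)*(2*(-1)/(-10)) = -2*(-1)*(-1)/10 = -1*1/5 = -1/5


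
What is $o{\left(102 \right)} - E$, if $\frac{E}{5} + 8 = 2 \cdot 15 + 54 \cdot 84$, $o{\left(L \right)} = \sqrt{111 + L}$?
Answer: $-22790 + \sqrt{213} \approx -22775.0$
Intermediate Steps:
$E = 22790$ ($E = -40 + 5 \left(2 \cdot 15 + 54 \cdot 84\right) = -40 + 5 \left(30 + 4536\right) = -40 + 5 \cdot 4566 = -40 + 22830 = 22790$)
$o{\left(102 \right)} - E = \sqrt{111 + 102} - 22790 = \sqrt{213} - 22790 = -22790 + \sqrt{213}$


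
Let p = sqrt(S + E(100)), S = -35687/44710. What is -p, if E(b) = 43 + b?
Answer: -3*sqrt(31584351170)/44710 ≈ -11.925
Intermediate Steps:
S = -35687/44710 (S = -35687*1/44710 = -35687/44710 ≈ -0.79819)
p = 3*sqrt(31584351170)/44710 (p = sqrt(-35687/44710 + (43 + 100)) = sqrt(-35687/44710 + 143) = sqrt(6357843/44710) = 3*sqrt(31584351170)/44710 ≈ 11.925)
-p = -3*sqrt(31584351170)/44710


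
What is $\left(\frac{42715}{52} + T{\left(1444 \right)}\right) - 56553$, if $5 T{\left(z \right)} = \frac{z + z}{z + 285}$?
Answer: $- \frac{101430827}{1820} \approx -55731.0$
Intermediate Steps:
$T{\left(z \right)} = \frac{2 z}{5 \left(285 + z\right)}$ ($T{\left(z \right)} = \frac{\left(z + z\right) \frac{1}{z + 285}}{5} = \frac{2 z \frac{1}{285 + z}}{5} = \frac{2 z}{5 \left(285 + z\right)}$)
$\left(\frac{42715}{52} + T{\left(1444 \right)}\right) - 56553 = \left(\frac{42715}{52} + \frac{2}{5} \cdot 1444 \frac{1}{285 + 1444}\right) - 56553 = \left(42715 \cdot \frac{1}{52} + \frac{2}{5} \cdot 1444 \cdot \frac{1}{1729}\right) - 56553 = \left(\frac{42715}{52} + \frac{2}{5} \cdot 1444 \cdot \frac{1}{1729}\right) - 56553 = \left(\frac{42715}{52} + \frac{152}{455}\right) - 56553 = \frac{1495633}{1820} - 56553 = - \frac{101430827}{1820}$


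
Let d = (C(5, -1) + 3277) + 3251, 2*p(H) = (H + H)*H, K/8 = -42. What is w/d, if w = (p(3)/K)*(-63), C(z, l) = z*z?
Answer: 27/104848 ≈ 0.00025752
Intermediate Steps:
K = -336 (K = 8*(-42) = -336)
C(z, l) = z**2
p(H) = H**2 (p(H) = ((H + H)*H)/2 = ((2*H)*H)/2 = (2*H**2)/2 = H**2)
d = 6553 (d = (5**2 + 3277) + 3251 = (25 + 3277) + 3251 = 3302 + 3251 = 6553)
w = 27/16 (w = (3**2/(-336))*(-63) = (9*(-1/336))*(-63) = -3/112*(-63) = 27/16 ≈ 1.6875)
w/d = (27/16)/6553 = (27/16)*(1/6553) = 27/104848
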